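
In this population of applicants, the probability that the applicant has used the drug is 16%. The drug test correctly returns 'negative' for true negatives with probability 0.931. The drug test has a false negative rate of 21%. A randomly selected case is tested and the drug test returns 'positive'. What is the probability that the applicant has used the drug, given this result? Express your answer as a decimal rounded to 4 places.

P(H | E) ≈ 0.6856

Let H be the event that the applicant has used the drug. P(H) = 0.16, so P(¬H) = 0.84. With E the 'positive' result, P(E|H) = 0.79 and P(E|¬H) = 0.069.
P(E) = 0.79·0.16 + 0.069·0.84 = 0.12640 + 0.057960 = 0.18436.
By Bayes' theorem, P(H|E) = 0.12640 / 0.18436 = 0.6856.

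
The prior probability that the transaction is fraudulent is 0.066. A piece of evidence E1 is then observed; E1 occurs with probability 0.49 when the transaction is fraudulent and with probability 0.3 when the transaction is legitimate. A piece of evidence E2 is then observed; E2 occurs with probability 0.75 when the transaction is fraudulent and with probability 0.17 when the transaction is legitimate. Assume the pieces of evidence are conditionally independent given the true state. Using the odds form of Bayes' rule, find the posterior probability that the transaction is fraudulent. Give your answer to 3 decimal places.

Prior odds = 0.066/(1−0.066) = 0.070664. In log-odds, ln(0.070664) = -2.6498.
Add log likelihood ratios: ln(1.6333) + ln(4.4118) = 1.9749.
Posterior log-odds = -0.67492, so posterior odds = exp(-0.67492) = 0.50920. Converting, P(H|E) = 0.50920/1.5092 = 0.337.

Posterior probability ≈ 0.337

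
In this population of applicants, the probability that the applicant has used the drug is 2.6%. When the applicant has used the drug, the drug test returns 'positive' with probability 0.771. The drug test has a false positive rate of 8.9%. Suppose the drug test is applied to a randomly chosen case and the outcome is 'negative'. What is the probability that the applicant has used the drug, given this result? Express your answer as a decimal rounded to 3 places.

P(H | E) ≈ 0.007

Write H for 'the applicant has used the drug'. Prior odds H:¬H = 0.026/0.974 = 0.026694. For the 'negative' outcome, the likelihood ratio is 0.229/0.911 = 0.25137.
Posterior odds = 0.026694 × 0.25137 = 0.0067101, so P(H|E) = 0.0067101/(1+0.0067101) = 0.007.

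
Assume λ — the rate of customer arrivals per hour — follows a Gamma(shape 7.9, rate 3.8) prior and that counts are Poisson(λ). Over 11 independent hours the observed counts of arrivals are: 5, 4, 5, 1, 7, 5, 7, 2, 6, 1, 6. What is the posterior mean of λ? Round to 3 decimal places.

Total count ∑xᵢ = 49 over n = 11 hours.
Gamma is conjugate to the Poisson likelihood: posterior is Gamma(shape = 7.9+49 = 56.9, rate = 3.8+11 = 14.8).
Posterior mean = shape/rate = 56.9/14.8 = 3.845.

Posterior mean ≈ 3.845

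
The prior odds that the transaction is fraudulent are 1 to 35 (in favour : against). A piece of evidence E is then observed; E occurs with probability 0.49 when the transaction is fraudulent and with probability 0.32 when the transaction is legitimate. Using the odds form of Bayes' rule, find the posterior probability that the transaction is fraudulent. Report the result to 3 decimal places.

Prior odds = 1/35 = 0.028571. In log-odds, ln(0.028571) = -3.5553.
Add log likelihood ratio: ln(1.5312) = 0.42608.
Posterior log-odds = -3.1293, so posterior odds = exp(-3.1293) = 0.043750. Converting, P(H|E) = 0.043750/1.0437 = 0.042.

Posterior probability ≈ 0.042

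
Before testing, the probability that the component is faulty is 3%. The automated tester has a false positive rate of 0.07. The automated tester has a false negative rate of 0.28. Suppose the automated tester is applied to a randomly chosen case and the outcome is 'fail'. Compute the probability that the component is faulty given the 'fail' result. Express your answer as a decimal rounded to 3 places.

Let H be the event that the component is faulty. P(H) = 0.03, so P(¬H) = 0.97. With E the 'fail' result, P(E|H) = 0.72 and P(E|¬H) = 0.07.
P(E) = 0.72·0.03 + 0.07·0.97 = 0.021600 + 0.067900 = 0.089500.
By Bayes' theorem, P(H|E) = 0.021600 / 0.089500 = 0.241.

P(H | E) ≈ 0.241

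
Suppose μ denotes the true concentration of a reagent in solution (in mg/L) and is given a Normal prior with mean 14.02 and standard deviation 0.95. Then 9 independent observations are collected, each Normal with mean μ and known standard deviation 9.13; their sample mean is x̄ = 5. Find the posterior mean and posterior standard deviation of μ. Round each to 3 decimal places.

Posterior mean ≈ 13.219; posterior SD ≈ 0.907

Prior precision 1/τ₀² = 1/0.95² = 1.10803; data precision n/σ² = 9/9.13² = 0.107969.
Posterior precision = 1.10803 + 0.107969 = 1.21600, giving posterior SD = 1/√1.21600 = 0.907.
Posterior mean = (1.10803·14.02 + 0.107969·5) / 1.21600 = 13.219.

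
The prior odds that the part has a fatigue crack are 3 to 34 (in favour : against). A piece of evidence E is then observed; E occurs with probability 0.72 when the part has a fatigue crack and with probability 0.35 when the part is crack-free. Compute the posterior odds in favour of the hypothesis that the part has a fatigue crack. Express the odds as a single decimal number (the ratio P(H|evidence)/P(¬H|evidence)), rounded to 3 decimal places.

Prior odds = 3/34 = 0.088235.
Likelihood ratio for E = 0.72/0.35 = 2.0571.
Posterior odds = prior odds × LR = 0.18151.

Posterior odds ≈ 0.182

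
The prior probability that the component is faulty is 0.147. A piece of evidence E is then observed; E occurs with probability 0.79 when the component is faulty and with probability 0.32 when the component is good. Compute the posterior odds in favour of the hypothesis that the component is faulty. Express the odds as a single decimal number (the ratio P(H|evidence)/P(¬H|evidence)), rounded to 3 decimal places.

Prior odds = 0.147/(1−0.147) = 0.17233.
Likelihood ratio for E = 0.79/0.32 = 2.4688.
Posterior odds = prior odds × LR = 0.42545.

Posterior odds ≈ 0.425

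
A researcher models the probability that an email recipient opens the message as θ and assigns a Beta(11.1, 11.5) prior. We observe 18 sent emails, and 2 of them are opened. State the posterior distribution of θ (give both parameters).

Posterior: Beta(13.1, 27.5)

The binomial likelihood is conjugate to the Beta prior: with 2 successes and 16 failures, the posterior is Beta(11.1+2, 11.5+16) = Beta(13.1, 27.5).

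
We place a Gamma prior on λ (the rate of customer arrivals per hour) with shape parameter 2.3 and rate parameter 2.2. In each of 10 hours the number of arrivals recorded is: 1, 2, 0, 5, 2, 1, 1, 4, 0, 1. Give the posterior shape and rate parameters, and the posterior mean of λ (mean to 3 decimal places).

Posterior: Gamma(shape=19.3, rate=12.2); mean ≈ 1.582

Total count ∑xᵢ = 17 over n = 10 hours.
Gamma is conjugate to the Poisson likelihood: posterior is Gamma(shape = 2.3+17 = 19.3, rate = 2.2+10 = 12.2).
E[λ | data] = 19.3/12.2 = 1.582.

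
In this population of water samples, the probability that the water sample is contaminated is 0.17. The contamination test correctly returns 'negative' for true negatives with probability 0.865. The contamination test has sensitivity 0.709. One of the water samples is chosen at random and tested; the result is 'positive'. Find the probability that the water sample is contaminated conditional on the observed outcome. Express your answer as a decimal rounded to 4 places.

Let H be the event that the water sample is contaminated. P(H) = 0.17, so P(¬H) = 0.83. With E the 'positive' result, P(E|H) = 0.709 and P(E|¬H) = 0.135.
P(E) = 0.709·0.17 + 0.135·0.83 = 0.12053 + 0.11205 = 0.23258.
By Bayes' theorem, P(H|E) = 0.12053 / 0.23258 = 0.5182.

P(H | E) ≈ 0.5182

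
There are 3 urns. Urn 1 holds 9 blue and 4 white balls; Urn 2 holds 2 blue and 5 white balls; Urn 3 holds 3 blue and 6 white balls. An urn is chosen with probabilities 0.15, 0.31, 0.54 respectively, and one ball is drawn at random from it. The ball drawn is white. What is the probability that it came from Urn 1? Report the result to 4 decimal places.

Posterior probability ≈ 0.0735

P(white|Urn 1) = 0.3077; P(white|Urn 2) = 0.7143; P(white|Urn 3) = 0.6667.
Prior × likelihood for each source: 0.15·0.3077=0.04615, 0.31·0.7143=0.2214, 0.54·0.6667=0.3600. Summing gives P(white) = 0.62758.
P(Urn 1 | white) = 0.04615 / 0.62758 = 0.0735.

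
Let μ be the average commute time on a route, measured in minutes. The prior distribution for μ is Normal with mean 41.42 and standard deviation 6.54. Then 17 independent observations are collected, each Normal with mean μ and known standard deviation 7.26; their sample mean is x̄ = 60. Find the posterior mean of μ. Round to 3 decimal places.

With known σ, the Normal prior is conjugate. Weight on the data is w = (n/σ²)/(n/σ² + 1/τ₀²) = 0.322534/(0.322534+0.0233800) = 0.93241.
Posterior mean = w·x̄ + (1−w)·μ₀ = 0.93241·60 + 0.067589·41.42 = 58.744.

Posterior mean ≈ 58.744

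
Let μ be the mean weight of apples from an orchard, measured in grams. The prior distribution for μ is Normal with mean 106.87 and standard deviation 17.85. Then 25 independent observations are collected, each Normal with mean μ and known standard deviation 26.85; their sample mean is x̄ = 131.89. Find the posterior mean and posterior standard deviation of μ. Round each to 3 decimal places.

Prior precision 1/τ₀² = 1/17.85² = 0.00313851; data precision n/σ² = 25/26.85² = 0.0346778.
Posterior precision = 0.00313851 + 0.0346778 = 0.0378163, giving posterior SD = 1/√0.0378163 = 5.142.
Posterior mean = (0.00313851·106.87 + 0.0346778·131.89) / 0.0378163 = 129.814.

Posterior mean ≈ 129.814; posterior SD ≈ 5.142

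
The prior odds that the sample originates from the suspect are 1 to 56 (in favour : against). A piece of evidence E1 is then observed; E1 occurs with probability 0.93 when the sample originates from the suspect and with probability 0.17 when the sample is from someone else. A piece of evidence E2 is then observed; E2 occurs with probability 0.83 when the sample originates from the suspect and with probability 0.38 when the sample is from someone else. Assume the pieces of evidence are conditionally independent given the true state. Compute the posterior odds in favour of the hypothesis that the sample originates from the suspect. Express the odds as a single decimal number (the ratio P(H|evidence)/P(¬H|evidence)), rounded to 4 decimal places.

Posterior odds ≈ 0.2134

Prior odds = 1/56 = 0.017857.
Likelihood ratio for E1 = 0.93/0.17 = 5.4706.
Likelihood ratio for E2 = 0.83/0.38 = 2.1842.
Posterior odds = prior odds × LR₁ × LR₂ = 0.21337.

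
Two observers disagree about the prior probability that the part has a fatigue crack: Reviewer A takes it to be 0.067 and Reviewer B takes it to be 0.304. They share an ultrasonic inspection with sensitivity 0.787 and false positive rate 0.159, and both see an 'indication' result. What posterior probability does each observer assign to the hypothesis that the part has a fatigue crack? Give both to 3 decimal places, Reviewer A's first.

The likelihood ratio for an 'indication' result is 0.787/0.159 = 4.9497.
Reviewer A: prior odds 0.067/0.933 = 0.071811; posterior odds 0.35544; posterior probability 0.262.
Reviewer B: prior odds 0.304/0.696 = 0.43678; posterior odds 2.1619; posterior probability 0.684.

Reviewer A: 0.262; Reviewer B: 0.684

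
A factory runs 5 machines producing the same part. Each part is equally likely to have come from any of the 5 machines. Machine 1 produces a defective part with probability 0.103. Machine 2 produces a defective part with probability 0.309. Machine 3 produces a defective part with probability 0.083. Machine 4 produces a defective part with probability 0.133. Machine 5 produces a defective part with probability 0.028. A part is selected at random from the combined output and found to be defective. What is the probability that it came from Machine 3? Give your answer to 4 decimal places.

Posterior probability ≈ 0.1265

Tabulate prior·likelihood by source: [1] prior 0.2, lik 0.103, product 0.02060; [2] prior 0.2, lik 0.309, product 0.06180; [3] prior 0.2, lik 0.083, product 0.01660; [4] prior 0.2, lik 0.133, product 0.02660; [5] prior 0.2, lik 0.028, product 0.005600.
Normalizing constant = 0.13120; the posterior for Machine 3 is its product over the sum, 0.01660/0.13120 = 0.1265.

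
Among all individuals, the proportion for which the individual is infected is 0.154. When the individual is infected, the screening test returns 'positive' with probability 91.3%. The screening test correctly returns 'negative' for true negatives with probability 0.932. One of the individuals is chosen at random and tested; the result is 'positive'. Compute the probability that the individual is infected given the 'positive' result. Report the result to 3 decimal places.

P(H | E) ≈ 0.710

Let H be the event that the individual is infected. P(H) = 0.154, so P(¬H) = 0.846. With E the 'positive' result, P(E|H) = 0.913 and P(E|¬H) = 0.068.
P(E) = 0.913·0.154 + 0.068·0.846 = 0.14060 + 0.057528 = 0.19813.
By Bayes' theorem, P(H|E) = 0.14060 / 0.19813 = 0.710.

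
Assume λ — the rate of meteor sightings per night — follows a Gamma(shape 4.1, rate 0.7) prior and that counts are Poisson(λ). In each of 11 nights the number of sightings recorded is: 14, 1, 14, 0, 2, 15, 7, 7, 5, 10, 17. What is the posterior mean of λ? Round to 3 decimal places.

The Poisson likelihood adds the total count to the shape and the number of exposure periods to the rate. Here ∑xᵢ = 92 and n = 11, so shape 4.1→96.1 and rate 0.7→11.7.
Posterior mean = shape/rate = 96.1/11.7 = 8.214.

Posterior mean ≈ 8.214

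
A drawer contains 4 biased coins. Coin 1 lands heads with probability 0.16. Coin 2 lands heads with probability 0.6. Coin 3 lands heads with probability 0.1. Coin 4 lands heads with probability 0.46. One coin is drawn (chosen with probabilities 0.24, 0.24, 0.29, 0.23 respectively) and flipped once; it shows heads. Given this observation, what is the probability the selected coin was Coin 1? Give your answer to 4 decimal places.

Posterior probability ≈ 0.1211

Tabulate prior·likelihood by source: [1] prior 0.24, lik 0.16, product 0.03840; [2] prior 0.24, lik 0.6, product 0.1440; [3] prior 0.29, lik 0.1, product 0.02900; [4] prior 0.23, lik 0.46, product 0.1058.
Normalizing constant = 0.31720; the posterior for Coin 1 is its product over the sum, 0.03840/0.31720 = 0.1211.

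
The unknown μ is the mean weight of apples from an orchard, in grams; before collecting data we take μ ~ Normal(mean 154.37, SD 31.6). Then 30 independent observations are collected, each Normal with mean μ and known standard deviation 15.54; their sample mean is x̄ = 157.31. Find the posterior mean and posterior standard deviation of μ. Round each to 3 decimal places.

With known σ, the Normal prior is conjugate. Weight on the data is w = (n/σ²)/(n/σ² + 1/τ₀²) = 0.124228/(0.124228+0.00100144) = 0.99200.
Posterior mean = w·x̄ + (1−w)·μ₀ = 0.99200·157.31 + 0.0079969·154.37 = 157.286. Posterior variance = 1/(0.124228+0.00100144) = 7.98535, so SD = 2.826.

Posterior mean ≈ 157.286; posterior SD ≈ 2.826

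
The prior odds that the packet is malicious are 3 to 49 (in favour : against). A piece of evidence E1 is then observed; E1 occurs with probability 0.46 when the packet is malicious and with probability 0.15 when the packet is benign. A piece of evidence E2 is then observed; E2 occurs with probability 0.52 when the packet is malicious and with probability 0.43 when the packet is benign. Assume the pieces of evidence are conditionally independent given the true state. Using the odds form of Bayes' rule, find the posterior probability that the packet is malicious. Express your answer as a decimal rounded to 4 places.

Prior odds = 3/49 = 0.061224.
Likelihood ratio for E1 = 0.46/0.15 = 3.0667.
Likelihood ratio for E2 = 0.52/0.43 = 1.2093.
Posterior odds = prior odds × LR₁ × LR₂ = 0.22705.
Posterior probability = odds/(1+odds) = 0.22705/1.2271 = 0.1850.

Posterior probability ≈ 0.1850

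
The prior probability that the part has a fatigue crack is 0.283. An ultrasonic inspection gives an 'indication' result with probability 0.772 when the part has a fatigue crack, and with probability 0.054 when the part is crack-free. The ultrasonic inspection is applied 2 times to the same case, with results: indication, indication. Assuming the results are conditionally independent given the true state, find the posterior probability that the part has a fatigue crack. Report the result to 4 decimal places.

With H the event that the part has a fatigue crack, the joint likelihood of the observed sequence is P(data|H) = 0.772·0.772 = 0.59598 and P(data|¬H) = 0.054·0.054 = 0.0029160.
Bayes: P(H|data) = 0.283·0.59598 / (0.283·0.59598 + 0.717·0.0029160) = 0.16866/0.17075 = 0.9878.

Posterior P(H) ≈ 0.9878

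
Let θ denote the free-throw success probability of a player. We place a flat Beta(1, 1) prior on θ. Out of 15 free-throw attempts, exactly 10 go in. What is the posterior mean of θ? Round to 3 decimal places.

The binomial likelihood is conjugate to the Beta prior: with 10 successes and 5 failures, the posterior is Beta(1+10, 1+5) = Beta(11, 6).
E[θ | data] = 11/(11+6) = 0.647.

Posterior mean ≈ 0.647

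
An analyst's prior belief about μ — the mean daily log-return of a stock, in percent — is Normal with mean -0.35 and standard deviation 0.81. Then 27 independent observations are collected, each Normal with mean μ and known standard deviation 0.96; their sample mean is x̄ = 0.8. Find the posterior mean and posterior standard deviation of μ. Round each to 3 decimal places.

With known σ, the Normal prior is conjugate. Weight on the data is w = (n/σ²)/(n/σ² + 1/τ₀²) = 29.2969/(29.2969+1.52416) = 0.95055.
Posterior mean = w·x̄ + (1−w)·μ₀ = 0.95055·0.8 + 0.049452·-0.35 = 0.743. Posterior variance = 1/(29.2969+1.52416) = 0.0324454, so SD = 0.180.

Posterior mean ≈ 0.743; posterior SD ≈ 0.180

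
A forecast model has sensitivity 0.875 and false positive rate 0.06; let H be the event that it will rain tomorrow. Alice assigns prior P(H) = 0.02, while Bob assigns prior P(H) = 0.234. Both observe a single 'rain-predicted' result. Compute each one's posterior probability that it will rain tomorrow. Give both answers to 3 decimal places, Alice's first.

Alice: 0.229; Bob: 0.817

The likelihood ratio for a 'rain-predicted' result is 0.875/0.06 = 14.583.
Alice: prior odds 0.02/0.98 = 0.020408; posterior odds 0.29762; posterior probability 0.229.
Bob: prior odds 0.234/0.766 = 0.30548; posterior odds 4.4550; posterior probability 0.817.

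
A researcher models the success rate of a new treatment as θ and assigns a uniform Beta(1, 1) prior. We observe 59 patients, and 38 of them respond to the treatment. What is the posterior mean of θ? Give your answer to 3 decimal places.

Posterior mean ≈ 0.639

The binomial likelihood is conjugate to the Beta prior: with 38 successes and 21 failures, the posterior is Beta(1+38, 1+21) = Beta(39, 22).
Posterior mean = α/(α+β) = 39/61 = 0.639.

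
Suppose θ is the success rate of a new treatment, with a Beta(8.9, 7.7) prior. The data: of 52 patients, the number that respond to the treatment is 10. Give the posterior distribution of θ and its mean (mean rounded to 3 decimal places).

Posterior: Beta(18.9, 49.7); mean ≈ 0.276

Observing 10 successes and 42 failures updates Beta(8.9, 7.7) by adding the success and failure counts to the two shape parameters: α = 8.9+10 = 18.9, β = 7.7+42 = 49.7.
Posterior mean = α/(α+β) = 18.9/68.6 = 0.276.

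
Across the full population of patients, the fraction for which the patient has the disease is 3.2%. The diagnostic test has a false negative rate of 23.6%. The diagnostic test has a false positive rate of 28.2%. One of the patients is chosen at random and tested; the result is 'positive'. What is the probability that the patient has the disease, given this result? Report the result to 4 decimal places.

Write H for 'the patient has the disease'. Prior odds H:¬H = 0.032/0.968 = 0.033058. For the 'positive' outcome, the likelihood ratio is 0.764/0.282 = 2.7092.
Posterior odds = 0.033058 × 2.7092 = 0.089561, so P(H|E) = 0.089561/(1+0.089561) = 0.0822.

P(H | E) ≈ 0.0822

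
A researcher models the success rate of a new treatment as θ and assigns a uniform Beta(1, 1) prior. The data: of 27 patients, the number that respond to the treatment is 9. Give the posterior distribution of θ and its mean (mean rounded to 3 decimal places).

Posterior: Beta(10, 19); mean ≈ 0.345

Observing 9 successes and 18 failures updates Beta(1, 1) by adding the success and failure counts to the two shape parameters: α = 1+9 = 10, β = 1+18 = 19.
Posterior mean = α/(α+β) = 10/29 = 0.345.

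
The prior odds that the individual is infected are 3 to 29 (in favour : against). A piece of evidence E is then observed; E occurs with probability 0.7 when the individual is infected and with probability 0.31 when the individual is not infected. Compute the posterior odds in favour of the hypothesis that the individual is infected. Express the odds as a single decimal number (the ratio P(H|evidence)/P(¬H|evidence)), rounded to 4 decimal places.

Prior odds = 3/29 = 0.10345.
Likelihood ratio for E = 0.7/0.31 = 2.2581.
Posterior odds = prior odds × LR = 0.23359.

Posterior odds ≈ 0.2336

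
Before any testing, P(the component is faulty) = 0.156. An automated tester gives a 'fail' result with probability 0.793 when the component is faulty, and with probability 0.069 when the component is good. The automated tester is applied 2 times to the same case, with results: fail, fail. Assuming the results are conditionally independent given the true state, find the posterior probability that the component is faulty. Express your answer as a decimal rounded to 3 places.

Let H be the event that the component is faulty; start with P(H) = 0.156. P('fail'|H) = 0.793, P('fail'|¬H) = 0.069.
Update on result 1 ('fail'): P(H) ← 0.793·0.1560 / (0.793·0.1560 + 0.069·0.8440) = 0.12371/0.18194 = 0.6799.
Update on result 2 ('fail'): P(H) ← 0.793·0.6799 / (0.793·0.6799 + 0.069·0.3201) = 0.53918/0.56126 = 0.9607.

Posterior P(H) ≈ 0.961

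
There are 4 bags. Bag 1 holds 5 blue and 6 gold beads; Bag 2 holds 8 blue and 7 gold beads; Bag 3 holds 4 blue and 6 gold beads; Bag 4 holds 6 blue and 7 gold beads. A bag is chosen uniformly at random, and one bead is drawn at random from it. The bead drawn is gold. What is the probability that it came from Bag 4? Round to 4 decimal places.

Posterior probability ≈ 0.2504

Tabulate prior·likelihood by source: [1] prior 0.25, lik 0.5455, product 0.1364; [2] prior 0.25, lik 0.4667, product 0.1167; [3] prior 0.25, lik 0.6, product 0.1500; [4] prior 0.25, lik 0.5385, product 0.1346.
Normalizing constant = 0.53765; the posterior for Bag 4 is its product over the sum, 0.1346/0.53765 = 0.2504.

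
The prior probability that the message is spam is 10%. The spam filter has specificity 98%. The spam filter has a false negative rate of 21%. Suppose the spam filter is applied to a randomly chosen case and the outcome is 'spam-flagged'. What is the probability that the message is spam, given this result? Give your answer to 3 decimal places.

Let H be the event that the message is spam. P(H) = 0.1, so P(¬H) = 0.9. With E the 'spam-flagged' result, P(E|H) = 0.79 and P(E|¬H) = 0.02.
P(E) = 0.79·0.1 + 0.02·0.9 = 0.079000 + 0.018000 = 0.097000.
By Bayes' theorem, P(H|E) = 0.079000 / 0.097000 = 0.814.

P(H | E) ≈ 0.814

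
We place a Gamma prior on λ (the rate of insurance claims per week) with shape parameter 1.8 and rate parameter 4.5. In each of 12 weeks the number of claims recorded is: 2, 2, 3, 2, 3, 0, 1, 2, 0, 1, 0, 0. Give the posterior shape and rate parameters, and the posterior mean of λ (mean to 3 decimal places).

Posterior: Gamma(shape=17.8, rate=16.5); mean ≈ 1.079

Total count ∑xᵢ = 16 over n = 12 weeks.
Gamma is conjugate to the Poisson likelihood: posterior is Gamma(shape = 1.8+16 = 17.8, rate = 4.5+12 = 16.5).
E[λ | data] = 17.8/16.5 = 1.079.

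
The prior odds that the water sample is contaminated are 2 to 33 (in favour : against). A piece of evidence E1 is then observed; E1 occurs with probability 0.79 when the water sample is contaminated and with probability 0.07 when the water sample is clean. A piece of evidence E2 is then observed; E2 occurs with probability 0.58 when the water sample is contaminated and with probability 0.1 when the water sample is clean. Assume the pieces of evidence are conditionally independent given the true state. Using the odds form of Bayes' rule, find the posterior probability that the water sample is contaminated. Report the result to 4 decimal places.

Prior odds = 2/33 = 0.060606. In log-odds, ln(0.060606) = -2.8034.
Add log likelihood ratios: ln(11.286) + ln(5.8000) = 4.1814.
Posterior log-odds = 1.3780, so posterior odds = exp(1.3780) = 3.9671. Converting, P(H|E) = 3.9671/4.9671 = 0.7987.

Posterior probability ≈ 0.7987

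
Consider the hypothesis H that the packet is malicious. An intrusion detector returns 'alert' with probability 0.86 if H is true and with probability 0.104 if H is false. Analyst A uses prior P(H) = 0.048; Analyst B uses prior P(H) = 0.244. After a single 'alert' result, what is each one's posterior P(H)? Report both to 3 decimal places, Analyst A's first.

The likelihood ratio for an 'alert' result is 0.86/0.104 = 8.2692.
Analyst A: prior odds 0.048/0.952 = 0.050420; posterior odds 0.41694; posterior probability 0.294.
Analyst B: prior odds 0.244/0.756 = 0.32275; posterior odds 2.6689; posterior probability 0.727.

Analyst A: 0.294; Analyst B: 0.727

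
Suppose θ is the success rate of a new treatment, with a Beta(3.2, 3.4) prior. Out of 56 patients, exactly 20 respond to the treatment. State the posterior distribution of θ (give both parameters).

Observing 20 successes and 36 failures updates Beta(3.2, 3.4) by adding the success and failure counts to the two shape parameters: α = 3.2+20 = 23.2, β = 3.4+36 = 39.4.

Posterior: Beta(23.2, 39.4)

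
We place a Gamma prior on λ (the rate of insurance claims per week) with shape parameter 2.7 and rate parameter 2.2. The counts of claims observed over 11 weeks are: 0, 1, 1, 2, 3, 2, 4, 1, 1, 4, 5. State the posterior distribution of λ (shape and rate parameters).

Total count ∑xᵢ = 24 over n = 11 weeks.
Gamma is conjugate to the Poisson likelihood: posterior is Gamma(shape = 2.7+24 = 26.7, rate = 2.2+11 = 13.2).

Posterior: Gamma(shape=26.7, rate=13.2)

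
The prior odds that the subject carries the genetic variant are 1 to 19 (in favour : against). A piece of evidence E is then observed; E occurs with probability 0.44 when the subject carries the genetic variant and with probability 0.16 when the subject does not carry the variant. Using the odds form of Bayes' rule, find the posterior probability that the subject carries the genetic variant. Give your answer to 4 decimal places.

Prior odds = 1/19 = 0.052632.
Likelihood ratio for E = 0.44/0.16 = 2.7500.
Posterior odds = prior odds × LR = 0.14474.
Posterior probability = odds/(1+odds) = 0.14474/1.1447 = 0.1264.

Posterior probability ≈ 0.1264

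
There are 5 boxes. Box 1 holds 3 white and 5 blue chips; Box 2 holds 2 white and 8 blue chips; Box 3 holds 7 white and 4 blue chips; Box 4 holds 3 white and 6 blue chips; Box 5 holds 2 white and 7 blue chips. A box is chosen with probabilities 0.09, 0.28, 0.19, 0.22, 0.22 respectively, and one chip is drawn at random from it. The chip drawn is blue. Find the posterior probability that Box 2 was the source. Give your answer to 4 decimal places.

Tabulate prior·likelihood by source: [1] prior 0.09, lik 0.625, product 0.05625; [2] prior 0.28, lik 0.8, product 0.2240; [3] prior 0.19, lik 0.3636, product 0.06909; [4] prior 0.22, lik 0.6667, product 0.1467; [5] prior 0.22, lik 0.7778, product 0.1711.
Normalizing constant = 0.66712; the posterior for Box 2 is its product over the sum, 0.2240/0.66712 = 0.3358.

Posterior probability ≈ 0.3358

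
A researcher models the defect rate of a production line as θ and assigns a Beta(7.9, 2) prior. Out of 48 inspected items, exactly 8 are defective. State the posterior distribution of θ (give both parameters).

Posterior: Beta(15.9, 42)

Observing 8 successes and 40 failures updates Beta(7.9, 2) by adding the success and failure counts to the two shape parameters: α = 7.9+8 = 15.9, β = 2+40 = 42.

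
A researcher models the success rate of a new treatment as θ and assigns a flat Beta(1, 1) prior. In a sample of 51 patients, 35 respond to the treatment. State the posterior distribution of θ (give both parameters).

Posterior: Beta(36, 17)

Observing 35 successes and 16 failures updates Beta(1, 1) by adding the success and failure counts to the two shape parameters: α = 1+35 = 36, β = 1+16 = 17.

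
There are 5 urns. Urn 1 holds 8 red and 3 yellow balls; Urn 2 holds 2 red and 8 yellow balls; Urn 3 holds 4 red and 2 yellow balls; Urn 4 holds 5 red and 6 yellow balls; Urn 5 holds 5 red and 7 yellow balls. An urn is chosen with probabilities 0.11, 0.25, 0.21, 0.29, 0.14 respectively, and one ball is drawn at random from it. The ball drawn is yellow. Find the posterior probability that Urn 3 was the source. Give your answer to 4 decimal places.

Posterior probability ≈ 0.1297

P(yellow|Urn 1) = 0.2727; P(yellow|Urn 2) = 0.8; P(yellow|Urn 3) = 0.3333; P(yellow|Urn 4) = 0.5455; P(yellow|Urn 5) = 0.5833.
Prior × likelihood for each source: 0.11·0.2727=0.03000, 0.25·0.8=0.2000, 0.21·0.3333=0.07000, 0.29·0.5455=0.1582, 0.14·0.5833=0.08167. Summing gives P(yellow) = 0.53985.
P(Urn 3 | yellow) = 0.07000 / 0.53985 = 0.1297.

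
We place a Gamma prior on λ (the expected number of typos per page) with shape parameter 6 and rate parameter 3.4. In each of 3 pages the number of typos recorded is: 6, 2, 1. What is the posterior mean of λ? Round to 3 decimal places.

The Poisson likelihood adds the total count to the shape and the number of exposure periods to the rate. Here ∑xᵢ = 9 and n = 3, so shape 6→15 and rate 3.4→6.4.
E[λ | data] = 15/6.4 = 2.344.

Posterior mean ≈ 2.344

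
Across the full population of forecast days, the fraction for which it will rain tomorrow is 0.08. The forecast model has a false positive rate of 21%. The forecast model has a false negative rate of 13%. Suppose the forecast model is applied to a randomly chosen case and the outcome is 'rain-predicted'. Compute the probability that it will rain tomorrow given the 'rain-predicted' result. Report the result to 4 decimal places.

P(H | E) ≈ 0.2648

Write H for 'it will rain tomorrow'. Prior odds H:¬H = 0.08/0.92 = 0.086957. For the 'rain-predicted' outcome, the likelihood ratio is 0.87/0.21 = 4.1429.
Posterior odds = 0.086957 × 4.1429 = 0.36025, so P(H|E) = 0.36025/(1+0.36025) = 0.2648.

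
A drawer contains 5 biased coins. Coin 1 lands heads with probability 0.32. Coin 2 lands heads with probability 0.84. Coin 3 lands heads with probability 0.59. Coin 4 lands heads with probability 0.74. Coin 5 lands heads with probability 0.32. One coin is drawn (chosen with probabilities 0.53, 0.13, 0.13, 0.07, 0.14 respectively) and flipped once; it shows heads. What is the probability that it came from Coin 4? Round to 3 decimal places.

Posterior probability ≈ 0.115

Tabulate prior·likelihood by source: [1] prior 0.53, lik 0.32, product 0.1696; [2] prior 0.13, lik 0.84, product 0.1092; [3] prior 0.13, lik 0.59, product 0.07670; [4] prior 0.07, lik 0.74, product 0.05180; [5] prior 0.14, lik 0.32, product 0.04480.
Normalizing constant = 0.45210; the posterior for Coin 4 is its product over the sum, 0.05180/0.45210 = 0.115.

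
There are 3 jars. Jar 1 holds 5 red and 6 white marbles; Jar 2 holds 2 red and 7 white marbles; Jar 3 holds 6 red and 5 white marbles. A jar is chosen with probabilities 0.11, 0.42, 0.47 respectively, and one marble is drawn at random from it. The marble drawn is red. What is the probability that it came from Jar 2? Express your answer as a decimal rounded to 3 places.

Tabulate prior·likelihood by source: [1] prior 0.11, lik 0.4545, product 0.05000; [2] prior 0.42, lik 0.2222, product 0.09333; [3] prior 0.47, lik 0.5455, product 0.2564.
Normalizing constant = 0.39970; the posterior for Jar 2 is its product over the sum, 0.09333/0.39970 = 0.234.

Posterior probability ≈ 0.234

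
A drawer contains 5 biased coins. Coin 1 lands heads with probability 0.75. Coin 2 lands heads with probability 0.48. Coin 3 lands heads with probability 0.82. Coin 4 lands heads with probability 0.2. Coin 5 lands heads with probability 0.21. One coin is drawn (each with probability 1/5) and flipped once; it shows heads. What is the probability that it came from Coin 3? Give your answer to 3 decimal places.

Tabulate prior·likelihood by source: [1] prior 0.2, lik 0.75, product 0.1500; [2] prior 0.2, lik 0.48, product 0.09600; [3] prior 0.2, lik 0.82, product 0.1640; [4] prior 0.2, lik 0.2, product 0.04000; [5] prior 0.2, lik 0.21, product 0.04200.
Normalizing constant = 0.49200; the posterior for Coin 3 is its product over the sum, 0.1640/0.49200 = 0.333.

Posterior probability ≈ 0.333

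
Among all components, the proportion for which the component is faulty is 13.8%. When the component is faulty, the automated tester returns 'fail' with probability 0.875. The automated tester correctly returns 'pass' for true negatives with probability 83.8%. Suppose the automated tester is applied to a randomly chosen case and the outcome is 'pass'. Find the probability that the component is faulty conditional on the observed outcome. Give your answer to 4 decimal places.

P(H | E) ≈ 0.0233

Write H for 'the component is faulty'. Prior odds H:¬H = 0.138/0.862 = 0.16009. For the 'pass' outcome, the likelihood ratio is 0.125/0.838 = 0.14916.
Posterior odds = 0.16009 × 0.14916 = 0.023880, so P(H|E) = 0.023880/(1+0.023880) = 0.0233.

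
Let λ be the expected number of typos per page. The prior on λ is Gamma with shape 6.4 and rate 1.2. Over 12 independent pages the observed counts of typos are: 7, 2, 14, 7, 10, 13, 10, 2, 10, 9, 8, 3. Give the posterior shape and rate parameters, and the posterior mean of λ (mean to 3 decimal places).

Posterior: Gamma(shape=101.4, rate=13.2); mean ≈ 7.682

The Poisson likelihood adds the total count to the shape and the number of exposure periods to the rate. Here ∑xᵢ = 95 and n = 12, so shape 6.4→101.4 and rate 1.2→13.2.
E[λ | data] = 101.4/13.2 = 7.682.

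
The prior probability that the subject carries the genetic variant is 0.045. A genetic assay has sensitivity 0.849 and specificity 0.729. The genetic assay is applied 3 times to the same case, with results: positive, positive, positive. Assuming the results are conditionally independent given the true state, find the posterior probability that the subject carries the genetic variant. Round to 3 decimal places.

Posterior P(H) ≈ 0.592

Let H be the event that the subject carries the genetic variant; start with P(H) = 0.045. P('positive'|H) = 0.849, P('positive'|¬H) = 0.271.
Update on result 1 ('positive'): P(H) ← 0.849·0.0450 / (0.849·0.0450 + 0.271·0.9550) = 0.038205/0.29701 = 0.1286.
Update on result 2 ('positive'): P(H) ← 0.849·0.1286 / (0.849·0.1286 + 0.271·0.8714) = 0.10921/0.34535 = 0.3162.
Update on result 3 ('positive'): P(H) ← 0.849·0.3162 / (0.849·0.3162 + 0.271·0.6838) = 0.26848/0.45378 = 0.5916.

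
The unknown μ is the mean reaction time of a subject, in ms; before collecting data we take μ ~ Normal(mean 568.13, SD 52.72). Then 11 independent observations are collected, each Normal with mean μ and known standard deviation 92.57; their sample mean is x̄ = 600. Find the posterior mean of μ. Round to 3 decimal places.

Prior precision 1/τ₀² = 1/52.72² = 0.00035979; data precision n/σ² = 11/92.57² = 0.00128367.
Posterior precision = 0.00035979 + 0.00128367 = 0.00164346.
Posterior mean = (0.00035979·568.13 + 0.00128367·600) / 0.00164346 = 593.023.

Posterior mean ≈ 593.023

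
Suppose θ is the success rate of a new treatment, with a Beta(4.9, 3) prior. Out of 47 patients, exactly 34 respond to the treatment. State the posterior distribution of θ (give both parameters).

Observing 34 successes and 13 failures updates Beta(4.9, 3) by adding the success and failure counts to the two shape parameters: α = 4.9+34 = 38.9, β = 3+13 = 16.

Posterior: Beta(38.9, 16)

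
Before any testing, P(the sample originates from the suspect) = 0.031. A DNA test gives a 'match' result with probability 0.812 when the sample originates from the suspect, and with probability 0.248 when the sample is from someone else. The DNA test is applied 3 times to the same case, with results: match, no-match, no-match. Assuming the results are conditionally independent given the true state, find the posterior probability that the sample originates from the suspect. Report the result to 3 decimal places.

With H the event that the sample originates from the suspect, the joint likelihood of the observed sequence is P(data|H) = 0.812·0.188·0.188 = 0.028699 and P(data|¬H) = 0.248·0.752·0.752 = 0.14024.
Bayes: P(H|data) = 0.031·0.028699 / (0.031·0.028699 + 0.969·0.14024) = 0.00088968/0.13679 = 0.0065.

Posterior P(H) ≈ 0.007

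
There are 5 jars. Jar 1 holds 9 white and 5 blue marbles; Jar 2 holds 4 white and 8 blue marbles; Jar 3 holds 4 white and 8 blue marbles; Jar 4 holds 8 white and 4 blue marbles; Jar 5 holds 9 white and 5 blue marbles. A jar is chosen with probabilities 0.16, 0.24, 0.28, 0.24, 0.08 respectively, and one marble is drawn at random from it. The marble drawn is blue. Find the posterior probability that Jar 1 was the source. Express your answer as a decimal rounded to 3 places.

Posterior probability ≈ 0.112

Tabulate prior·likelihood by source: [1] prior 0.16, lik 0.3571, product 0.05714; [2] prior 0.24, lik 0.6667, product 0.1600; [3] prior 0.28, lik 0.6667, product 0.1867; [4] prior 0.24, lik 0.3333, product 0.08000; [5] prior 0.08, lik 0.3571, product 0.02857.
Normalizing constant = 0.51238; the posterior for Jar 1 is its product over the sum, 0.05714/0.51238 = 0.112.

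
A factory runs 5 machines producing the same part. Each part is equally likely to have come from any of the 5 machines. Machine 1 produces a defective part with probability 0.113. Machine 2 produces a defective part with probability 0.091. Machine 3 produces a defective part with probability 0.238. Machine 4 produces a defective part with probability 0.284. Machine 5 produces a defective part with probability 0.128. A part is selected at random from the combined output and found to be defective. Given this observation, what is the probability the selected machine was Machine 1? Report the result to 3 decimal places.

Tabulate prior·likelihood by source: [1] prior 0.2, lik 0.113, product 0.02260; [2] prior 0.2, lik 0.091, product 0.01820; [3] prior 0.2, lik 0.238, product 0.04760; [4] prior 0.2, lik 0.284, product 0.05680; [5] prior 0.2, lik 0.128, product 0.02560.
Normalizing constant = 0.17080; the posterior for Machine 1 is its product over the sum, 0.02260/0.17080 = 0.132.

Posterior probability ≈ 0.132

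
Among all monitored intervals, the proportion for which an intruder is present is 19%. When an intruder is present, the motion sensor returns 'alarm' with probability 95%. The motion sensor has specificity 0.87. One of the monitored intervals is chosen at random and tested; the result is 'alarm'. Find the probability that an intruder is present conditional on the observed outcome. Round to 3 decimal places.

Let H be the event that an intruder is present. P(H) = 0.19, so P(¬H) = 0.81. With E the 'alarm' result, P(E|H) = 0.95 and P(E|¬H) = 0.13.
P(E) = 0.95·0.19 + 0.13·0.81 = 0.18050 + 0.10530 = 0.28580.
By Bayes' theorem, P(H|E) = 0.18050 / 0.28580 = 0.632.

P(H | E) ≈ 0.632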